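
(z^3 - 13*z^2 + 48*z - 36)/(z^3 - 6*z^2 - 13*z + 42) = (z^3 - 13*z^2 + 48*z - 36)/(z^3 - 6*z^2 - 13*z + 42)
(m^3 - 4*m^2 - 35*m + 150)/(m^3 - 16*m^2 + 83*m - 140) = (m^2 + m - 30)/(m^2 - 11*m + 28)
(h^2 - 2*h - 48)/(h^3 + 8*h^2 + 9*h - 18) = (h - 8)/(h^2 + 2*h - 3)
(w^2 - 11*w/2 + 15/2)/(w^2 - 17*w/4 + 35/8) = 4*(w - 3)/(4*w - 7)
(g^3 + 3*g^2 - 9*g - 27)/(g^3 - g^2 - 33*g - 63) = (g - 3)/(g - 7)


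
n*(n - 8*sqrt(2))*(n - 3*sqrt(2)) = n^3 - 11*sqrt(2)*n^2 + 48*n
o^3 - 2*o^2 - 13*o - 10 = (o - 5)*(o + 1)*(o + 2)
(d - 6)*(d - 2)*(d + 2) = d^3 - 6*d^2 - 4*d + 24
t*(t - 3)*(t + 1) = t^3 - 2*t^2 - 3*t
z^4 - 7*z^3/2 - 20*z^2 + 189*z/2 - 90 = (z - 4)*(z - 3)*(z - 3/2)*(z + 5)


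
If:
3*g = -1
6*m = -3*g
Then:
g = -1/3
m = 1/6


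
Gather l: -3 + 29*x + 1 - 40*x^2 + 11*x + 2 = -40*x^2 + 40*x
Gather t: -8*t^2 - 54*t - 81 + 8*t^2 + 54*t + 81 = 0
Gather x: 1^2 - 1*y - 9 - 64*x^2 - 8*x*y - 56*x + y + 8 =-64*x^2 + x*(-8*y - 56)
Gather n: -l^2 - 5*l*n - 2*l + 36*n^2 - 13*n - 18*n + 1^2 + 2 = -l^2 - 2*l + 36*n^2 + n*(-5*l - 31) + 3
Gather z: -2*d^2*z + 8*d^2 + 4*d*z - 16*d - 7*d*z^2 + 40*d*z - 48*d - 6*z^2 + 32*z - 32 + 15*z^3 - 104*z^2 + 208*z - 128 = 8*d^2 - 64*d + 15*z^3 + z^2*(-7*d - 110) + z*(-2*d^2 + 44*d + 240) - 160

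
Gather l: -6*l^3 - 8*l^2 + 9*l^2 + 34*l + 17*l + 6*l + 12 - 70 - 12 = -6*l^3 + l^2 + 57*l - 70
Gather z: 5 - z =5 - z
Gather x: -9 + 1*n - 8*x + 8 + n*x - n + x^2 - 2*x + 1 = x^2 + x*(n - 10)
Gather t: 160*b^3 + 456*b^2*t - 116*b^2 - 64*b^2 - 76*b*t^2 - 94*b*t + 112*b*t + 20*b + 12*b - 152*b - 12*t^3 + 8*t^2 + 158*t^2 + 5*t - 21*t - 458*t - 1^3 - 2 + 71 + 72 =160*b^3 - 180*b^2 - 120*b - 12*t^3 + t^2*(166 - 76*b) + t*(456*b^2 + 18*b - 474) + 140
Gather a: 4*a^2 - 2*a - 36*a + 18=4*a^2 - 38*a + 18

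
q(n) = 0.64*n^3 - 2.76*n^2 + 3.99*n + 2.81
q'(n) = 1.92*n^2 - 5.52*n + 3.99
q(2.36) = 5.27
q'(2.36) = 1.66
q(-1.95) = -20.21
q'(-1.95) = 22.05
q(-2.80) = -44.05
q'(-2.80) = 34.50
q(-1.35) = -9.18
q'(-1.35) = 14.94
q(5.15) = 37.57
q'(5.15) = 26.49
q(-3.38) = -66.92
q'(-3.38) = 44.58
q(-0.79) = -2.38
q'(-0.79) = 9.55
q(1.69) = 4.76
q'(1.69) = 0.14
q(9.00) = 281.72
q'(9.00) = 109.83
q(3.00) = 7.22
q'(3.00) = 4.71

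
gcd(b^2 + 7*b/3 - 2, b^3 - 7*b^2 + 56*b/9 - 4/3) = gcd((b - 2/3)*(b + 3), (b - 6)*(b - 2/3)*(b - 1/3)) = b - 2/3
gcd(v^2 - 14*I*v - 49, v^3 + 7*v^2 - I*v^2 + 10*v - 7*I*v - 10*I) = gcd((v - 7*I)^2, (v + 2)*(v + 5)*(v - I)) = 1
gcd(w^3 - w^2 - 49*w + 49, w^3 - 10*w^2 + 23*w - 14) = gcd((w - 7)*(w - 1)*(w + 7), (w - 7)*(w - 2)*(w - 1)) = w^2 - 8*w + 7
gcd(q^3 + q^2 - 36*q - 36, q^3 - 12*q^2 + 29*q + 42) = q^2 - 5*q - 6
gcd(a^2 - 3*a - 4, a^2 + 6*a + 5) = a + 1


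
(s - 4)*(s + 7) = s^2 + 3*s - 28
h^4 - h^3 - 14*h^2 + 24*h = h*(h - 3)*(h - 2)*(h + 4)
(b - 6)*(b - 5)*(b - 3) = b^3 - 14*b^2 + 63*b - 90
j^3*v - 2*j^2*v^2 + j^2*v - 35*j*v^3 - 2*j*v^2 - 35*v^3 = (j - 7*v)*(j + 5*v)*(j*v + v)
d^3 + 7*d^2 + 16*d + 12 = (d + 2)^2*(d + 3)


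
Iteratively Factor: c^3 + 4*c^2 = (c)*(c^2 + 4*c) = c*(c + 4)*(c)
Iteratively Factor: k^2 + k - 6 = (k - 2)*(k + 3)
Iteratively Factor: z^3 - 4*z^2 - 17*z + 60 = (z - 5)*(z^2 + z - 12) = (z - 5)*(z + 4)*(z - 3)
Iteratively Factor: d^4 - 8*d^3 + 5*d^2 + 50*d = (d + 2)*(d^3 - 10*d^2 + 25*d) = d*(d + 2)*(d^2 - 10*d + 25) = d*(d - 5)*(d + 2)*(d - 5)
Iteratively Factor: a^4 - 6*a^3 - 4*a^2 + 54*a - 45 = (a - 5)*(a^3 - a^2 - 9*a + 9) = (a - 5)*(a - 1)*(a^2 - 9) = (a - 5)*(a - 1)*(a + 3)*(a - 3)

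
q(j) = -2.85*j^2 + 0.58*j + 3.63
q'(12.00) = -67.82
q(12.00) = -399.81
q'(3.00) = -16.52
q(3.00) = -20.28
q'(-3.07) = 18.08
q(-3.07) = -25.01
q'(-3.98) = 23.27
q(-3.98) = -43.82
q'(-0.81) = 5.20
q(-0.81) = 1.29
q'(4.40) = -24.50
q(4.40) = -48.99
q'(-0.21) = 1.78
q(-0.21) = 3.38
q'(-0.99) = 6.22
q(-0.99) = 0.26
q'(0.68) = -3.30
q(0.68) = 2.71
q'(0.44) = -1.93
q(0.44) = 3.33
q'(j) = 0.58 - 5.7*j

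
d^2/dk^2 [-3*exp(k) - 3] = -3*exp(k)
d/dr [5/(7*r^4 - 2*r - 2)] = 10*(1 - 14*r^3)/(-7*r^4 + 2*r + 2)^2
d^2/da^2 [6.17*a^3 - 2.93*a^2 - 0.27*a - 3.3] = 37.02*a - 5.86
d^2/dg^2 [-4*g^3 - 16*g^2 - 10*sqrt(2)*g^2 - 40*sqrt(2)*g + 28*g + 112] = -24*g - 32 - 20*sqrt(2)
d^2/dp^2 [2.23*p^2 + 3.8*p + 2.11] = 4.46000000000000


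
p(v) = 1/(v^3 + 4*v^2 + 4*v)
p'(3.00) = -0.00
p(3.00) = 0.01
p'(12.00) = 0.00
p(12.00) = 0.00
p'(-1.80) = 131.17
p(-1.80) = -13.89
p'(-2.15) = -285.24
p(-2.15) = -20.67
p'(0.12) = -17.20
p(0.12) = 1.85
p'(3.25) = -0.01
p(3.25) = 0.01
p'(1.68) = -0.05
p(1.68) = 0.04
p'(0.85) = -0.27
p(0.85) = 0.14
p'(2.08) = -0.03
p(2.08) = 0.03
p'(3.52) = -0.01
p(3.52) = 0.01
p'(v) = (-3*v^2 - 8*v - 4)/(v^3 + 4*v^2 + 4*v)^2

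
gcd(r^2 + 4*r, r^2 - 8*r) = r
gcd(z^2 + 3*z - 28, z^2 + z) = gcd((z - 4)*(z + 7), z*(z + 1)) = 1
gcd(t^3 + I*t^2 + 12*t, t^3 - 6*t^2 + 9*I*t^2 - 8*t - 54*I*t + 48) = 1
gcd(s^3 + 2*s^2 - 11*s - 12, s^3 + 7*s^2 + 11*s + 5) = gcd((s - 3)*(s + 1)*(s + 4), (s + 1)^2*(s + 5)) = s + 1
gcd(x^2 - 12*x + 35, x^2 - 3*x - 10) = x - 5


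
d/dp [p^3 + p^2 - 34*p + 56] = 3*p^2 + 2*p - 34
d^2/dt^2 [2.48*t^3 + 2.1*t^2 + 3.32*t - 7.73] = 14.88*t + 4.2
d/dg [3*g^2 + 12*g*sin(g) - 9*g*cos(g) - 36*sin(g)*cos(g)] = 9*g*sin(g) + 12*g*cos(g) + 6*g + 12*sin(g) - 9*cos(g) - 36*cos(2*g)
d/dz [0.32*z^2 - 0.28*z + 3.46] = 0.64*z - 0.28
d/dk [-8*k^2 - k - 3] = -16*k - 1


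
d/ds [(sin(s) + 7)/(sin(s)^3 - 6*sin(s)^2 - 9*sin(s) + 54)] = (-2*sin(s)^3 - 15*sin(s)^2 + 84*sin(s) + 117)*cos(s)/(sin(s)^3 - 6*sin(s)^2 - 9*sin(s) + 54)^2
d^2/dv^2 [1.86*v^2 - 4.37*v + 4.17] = 3.72000000000000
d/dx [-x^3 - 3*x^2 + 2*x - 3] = -3*x^2 - 6*x + 2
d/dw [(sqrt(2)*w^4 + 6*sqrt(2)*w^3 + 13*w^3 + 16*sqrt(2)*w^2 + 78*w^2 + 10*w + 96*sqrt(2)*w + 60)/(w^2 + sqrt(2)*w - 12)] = (2*sqrt(2)*w^5 + 6*sqrt(2)*w^4 + 19*w^4 - 22*sqrt(2)*w^3 + 24*w^3 - 446*w^2 - 234*sqrt(2)*w^2 - 1992*w - 384*sqrt(2)*w - 1212*sqrt(2) - 120)/(w^4 + 2*sqrt(2)*w^3 - 22*w^2 - 24*sqrt(2)*w + 144)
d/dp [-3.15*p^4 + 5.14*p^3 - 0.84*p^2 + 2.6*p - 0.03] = -12.6*p^3 + 15.42*p^2 - 1.68*p + 2.6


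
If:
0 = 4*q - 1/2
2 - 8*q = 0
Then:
No Solution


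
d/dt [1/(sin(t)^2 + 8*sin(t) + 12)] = -2*(sin(t) + 4)*cos(t)/(sin(t)^2 + 8*sin(t) + 12)^2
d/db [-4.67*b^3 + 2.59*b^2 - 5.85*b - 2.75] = -14.01*b^2 + 5.18*b - 5.85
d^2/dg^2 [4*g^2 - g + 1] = 8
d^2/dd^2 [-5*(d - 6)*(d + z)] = -10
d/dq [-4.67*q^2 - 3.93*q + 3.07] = -9.34*q - 3.93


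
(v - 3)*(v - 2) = v^2 - 5*v + 6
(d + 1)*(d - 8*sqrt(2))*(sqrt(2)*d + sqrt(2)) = sqrt(2)*d^3 - 16*d^2 + 2*sqrt(2)*d^2 - 32*d + sqrt(2)*d - 16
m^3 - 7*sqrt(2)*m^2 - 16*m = m*(m - 8*sqrt(2))*(m + sqrt(2))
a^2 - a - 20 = (a - 5)*(a + 4)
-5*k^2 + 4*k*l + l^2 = (-k + l)*(5*k + l)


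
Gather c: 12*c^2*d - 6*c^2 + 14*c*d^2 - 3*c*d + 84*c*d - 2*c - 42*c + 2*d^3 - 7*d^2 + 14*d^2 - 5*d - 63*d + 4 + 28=c^2*(12*d - 6) + c*(14*d^2 + 81*d - 44) + 2*d^3 + 7*d^2 - 68*d + 32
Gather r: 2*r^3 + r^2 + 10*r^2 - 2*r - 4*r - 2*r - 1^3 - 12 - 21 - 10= 2*r^3 + 11*r^2 - 8*r - 44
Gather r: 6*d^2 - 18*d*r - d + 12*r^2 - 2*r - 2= 6*d^2 - d + 12*r^2 + r*(-18*d - 2) - 2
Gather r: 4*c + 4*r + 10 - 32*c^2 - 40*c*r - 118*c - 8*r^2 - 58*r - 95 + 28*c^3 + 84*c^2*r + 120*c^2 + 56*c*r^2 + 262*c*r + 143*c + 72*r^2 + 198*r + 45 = 28*c^3 + 88*c^2 + 29*c + r^2*(56*c + 64) + r*(84*c^2 + 222*c + 144) - 40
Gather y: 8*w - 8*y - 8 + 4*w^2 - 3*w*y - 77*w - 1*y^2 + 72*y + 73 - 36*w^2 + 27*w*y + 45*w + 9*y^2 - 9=-32*w^2 - 24*w + 8*y^2 + y*(24*w + 64) + 56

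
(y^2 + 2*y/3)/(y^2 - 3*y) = (y + 2/3)/(y - 3)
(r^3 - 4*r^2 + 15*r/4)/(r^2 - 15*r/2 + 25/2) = r*(2*r - 3)/(2*(r - 5))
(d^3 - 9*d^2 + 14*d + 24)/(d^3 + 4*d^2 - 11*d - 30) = (d^3 - 9*d^2 + 14*d + 24)/(d^3 + 4*d^2 - 11*d - 30)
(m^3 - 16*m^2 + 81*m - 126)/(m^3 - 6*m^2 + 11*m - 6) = (m^2 - 13*m + 42)/(m^2 - 3*m + 2)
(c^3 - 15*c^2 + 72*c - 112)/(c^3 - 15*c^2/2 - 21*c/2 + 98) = 2*(c - 4)/(2*c + 7)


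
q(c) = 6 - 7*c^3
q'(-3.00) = -189.00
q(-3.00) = 195.00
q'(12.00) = -3024.00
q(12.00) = -12090.00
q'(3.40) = -242.76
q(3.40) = -269.13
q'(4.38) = -402.87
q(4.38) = -582.19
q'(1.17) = -28.75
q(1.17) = -5.21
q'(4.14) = -359.93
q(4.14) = -490.71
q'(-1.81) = -68.80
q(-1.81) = 47.51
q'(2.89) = -175.39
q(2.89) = -162.96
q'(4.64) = -452.12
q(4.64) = -693.28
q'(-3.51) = -258.72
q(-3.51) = 308.70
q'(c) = -21*c^2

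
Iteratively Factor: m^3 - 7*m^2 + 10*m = (m - 2)*(m^2 - 5*m) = (m - 5)*(m - 2)*(m)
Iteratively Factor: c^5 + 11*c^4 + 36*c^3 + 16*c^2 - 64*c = (c + 4)*(c^4 + 7*c^3 + 8*c^2 - 16*c) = (c - 1)*(c + 4)*(c^3 + 8*c^2 + 16*c) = (c - 1)*(c + 4)^2*(c^2 + 4*c) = c*(c - 1)*(c + 4)^2*(c + 4)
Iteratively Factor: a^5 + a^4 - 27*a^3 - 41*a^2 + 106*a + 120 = (a + 3)*(a^4 - 2*a^3 - 21*a^2 + 22*a + 40) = (a + 1)*(a + 3)*(a^3 - 3*a^2 - 18*a + 40) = (a + 1)*(a + 3)*(a + 4)*(a^2 - 7*a + 10) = (a - 5)*(a + 1)*(a + 3)*(a + 4)*(a - 2)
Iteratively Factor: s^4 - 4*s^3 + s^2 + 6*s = (s + 1)*(s^3 - 5*s^2 + 6*s) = (s - 2)*(s + 1)*(s^2 - 3*s) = s*(s - 2)*(s + 1)*(s - 3)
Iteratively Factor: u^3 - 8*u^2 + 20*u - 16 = (u - 4)*(u^2 - 4*u + 4) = (u - 4)*(u - 2)*(u - 2)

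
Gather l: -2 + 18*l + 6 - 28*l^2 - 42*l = -28*l^2 - 24*l + 4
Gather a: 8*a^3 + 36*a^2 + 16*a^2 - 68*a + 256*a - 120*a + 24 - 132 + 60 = 8*a^3 + 52*a^2 + 68*a - 48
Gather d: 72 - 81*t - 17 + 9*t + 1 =56 - 72*t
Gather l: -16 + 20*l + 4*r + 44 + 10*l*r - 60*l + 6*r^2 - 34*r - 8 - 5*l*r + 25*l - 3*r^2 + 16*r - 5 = l*(5*r - 15) + 3*r^2 - 14*r + 15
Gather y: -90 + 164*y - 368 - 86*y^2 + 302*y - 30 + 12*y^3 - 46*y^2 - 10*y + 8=12*y^3 - 132*y^2 + 456*y - 480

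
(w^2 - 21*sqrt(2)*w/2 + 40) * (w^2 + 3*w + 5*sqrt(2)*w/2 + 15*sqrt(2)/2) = w^4 - 8*sqrt(2)*w^3 + 3*w^3 - 24*sqrt(2)*w^2 - 25*w^2/2 - 75*w/2 + 100*sqrt(2)*w + 300*sqrt(2)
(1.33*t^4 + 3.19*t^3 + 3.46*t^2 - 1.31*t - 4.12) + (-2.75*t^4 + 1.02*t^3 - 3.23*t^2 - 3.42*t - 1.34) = -1.42*t^4 + 4.21*t^3 + 0.23*t^2 - 4.73*t - 5.46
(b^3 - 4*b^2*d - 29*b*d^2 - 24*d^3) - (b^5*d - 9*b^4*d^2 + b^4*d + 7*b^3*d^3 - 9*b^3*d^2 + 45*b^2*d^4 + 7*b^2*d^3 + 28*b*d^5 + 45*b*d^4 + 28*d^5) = -b^5*d + 9*b^4*d^2 - b^4*d - 7*b^3*d^3 + 9*b^3*d^2 + b^3 - 45*b^2*d^4 - 7*b^2*d^3 - 4*b^2*d - 28*b*d^5 - 45*b*d^4 - 29*b*d^2 - 28*d^5 - 24*d^3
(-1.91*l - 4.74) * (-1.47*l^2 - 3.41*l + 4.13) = 2.8077*l^3 + 13.4809*l^2 + 8.2751*l - 19.5762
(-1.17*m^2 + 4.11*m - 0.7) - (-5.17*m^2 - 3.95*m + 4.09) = 4.0*m^2 + 8.06*m - 4.79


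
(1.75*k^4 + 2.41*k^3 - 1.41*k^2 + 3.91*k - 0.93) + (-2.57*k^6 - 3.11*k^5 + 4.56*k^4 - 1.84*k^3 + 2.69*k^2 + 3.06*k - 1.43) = -2.57*k^6 - 3.11*k^5 + 6.31*k^4 + 0.57*k^3 + 1.28*k^2 + 6.97*k - 2.36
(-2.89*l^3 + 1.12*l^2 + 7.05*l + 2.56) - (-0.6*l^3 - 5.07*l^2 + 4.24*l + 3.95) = -2.29*l^3 + 6.19*l^2 + 2.81*l - 1.39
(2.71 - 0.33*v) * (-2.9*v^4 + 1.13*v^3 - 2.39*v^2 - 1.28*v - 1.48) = 0.957*v^5 - 8.2319*v^4 + 3.851*v^3 - 6.0545*v^2 - 2.9804*v - 4.0108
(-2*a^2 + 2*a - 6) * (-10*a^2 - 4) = 20*a^4 - 20*a^3 + 68*a^2 - 8*a + 24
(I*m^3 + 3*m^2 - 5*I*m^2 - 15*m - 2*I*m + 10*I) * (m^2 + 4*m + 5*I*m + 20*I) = I*m^5 - 2*m^4 - I*m^4 + 2*m^3 - 7*I*m^3 + 50*m^2 - 13*I*m^2 - 10*m - 260*I*m - 200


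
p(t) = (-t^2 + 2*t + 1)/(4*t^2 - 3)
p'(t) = -8*t*(-t^2 + 2*t + 1)/(4*t^2 - 3)^2 + (2 - 2*t)/(4*t^2 - 3) = 2*(-4*t^2 - t - 3)/(16*t^4 - 24*t^2 + 9)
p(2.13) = 0.05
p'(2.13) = -0.20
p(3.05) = -0.06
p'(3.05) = -0.07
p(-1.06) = -1.50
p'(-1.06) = -5.76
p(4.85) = -0.14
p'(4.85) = -0.02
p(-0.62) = 0.43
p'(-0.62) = -3.66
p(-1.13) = -1.20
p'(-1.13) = -3.14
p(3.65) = -0.10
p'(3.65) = -0.05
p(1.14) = 0.90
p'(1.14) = -3.86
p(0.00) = -0.33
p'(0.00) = -0.67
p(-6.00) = -0.33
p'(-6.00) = -0.01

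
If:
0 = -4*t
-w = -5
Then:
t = 0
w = 5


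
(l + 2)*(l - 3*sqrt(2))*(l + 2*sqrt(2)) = l^3 - sqrt(2)*l^2 + 2*l^2 - 12*l - 2*sqrt(2)*l - 24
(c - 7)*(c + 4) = c^2 - 3*c - 28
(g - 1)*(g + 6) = g^2 + 5*g - 6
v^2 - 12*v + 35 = (v - 7)*(v - 5)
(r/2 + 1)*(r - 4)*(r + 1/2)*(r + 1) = r^4/2 - r^3/4 - 21*r^2/4 - 13*r/2 - 2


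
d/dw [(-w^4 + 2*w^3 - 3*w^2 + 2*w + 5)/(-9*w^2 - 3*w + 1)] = (18*w^5 - 9*w^4 - 16*w^3 + 33*w^2 + 84*w + 17)/(81*w^4 + 54*w^3 - 9*w^2 - 6*w + 1)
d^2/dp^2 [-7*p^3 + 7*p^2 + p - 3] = 14 - 42*p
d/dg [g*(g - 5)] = 2*g - 5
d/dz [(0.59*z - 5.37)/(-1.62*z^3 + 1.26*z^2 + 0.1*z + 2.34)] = (1.9116*z^3 - 26.8416*z^2 + 13.5324*z + 1.9176)/(2.6244*z^6 - 4.0824*z^5 + 1.2636*z^4 - 7.3296*z^3 + 5.9068*z^2 + 0.468*z + 5.4756)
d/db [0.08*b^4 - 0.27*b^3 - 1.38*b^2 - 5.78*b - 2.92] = 0.32*b^3 - 0.81*b^2 - 2.76*b - 5.78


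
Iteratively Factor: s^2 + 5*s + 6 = (s + 3)*(s + 2)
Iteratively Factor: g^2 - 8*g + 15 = (g - 5)*(g - 3)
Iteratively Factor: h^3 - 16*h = (h)*(h^2 - 16) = h*(h - 4)*(h + 4)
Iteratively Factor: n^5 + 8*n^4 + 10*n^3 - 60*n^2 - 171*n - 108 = (n - 3)*(n^4 + 11*n^3 + 43*n^2 + 69*n + 36) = (n - 3)*(n + 1)*(n^3 + 10*n^2 + 33*n + 36) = (n - 3)*(n + 1)*(n + 4)*(n^2 + 6*n + 9) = (n - 3)*(n + 1)*(n + 3)*(n + 4)*(n + 3)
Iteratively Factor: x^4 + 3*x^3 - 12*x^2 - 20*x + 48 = (x - 2)*(x^3 + 5*x^2 - 2*x - 24) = (x - 2)^2*(x^2 + 7*x + 12) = (x - 2)^2*(x + 3)*(x + 4)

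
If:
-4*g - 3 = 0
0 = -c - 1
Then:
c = -1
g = -3/4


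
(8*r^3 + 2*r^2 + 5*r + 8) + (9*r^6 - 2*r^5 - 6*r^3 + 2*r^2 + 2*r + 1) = 9*r^6 - 2*r^5 + 2*r^3 + 4*r^2 + 7*r + 9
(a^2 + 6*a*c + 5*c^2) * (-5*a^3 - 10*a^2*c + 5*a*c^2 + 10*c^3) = -5*a^5 - 40*a^4*c - 80*a^3*c^2 - 10*a^2*c^3 + 85*a*c^4 + 50*c^5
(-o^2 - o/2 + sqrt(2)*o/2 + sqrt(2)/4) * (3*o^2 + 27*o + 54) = -3*o^4 - 57*o^3/2 + 3*sqrt(2)*o^3/2 - 135*o^2/2 + 57*sqrt(2)*o^2/4 - 27*o + 135*sqrt(2)*o/4 + 27*sqrt(2)/2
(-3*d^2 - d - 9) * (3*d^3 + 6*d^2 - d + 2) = -9*d^5 - 21*d^4 - 30*d^3 - 59*d^2 + 7*d - 18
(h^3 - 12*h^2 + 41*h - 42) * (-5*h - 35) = -5*h^4 + 25*h^3 + 215*h^2 - 1225*h + 1470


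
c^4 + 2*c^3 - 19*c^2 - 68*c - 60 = (c - 5)*(c + 2)^2*(c + 3)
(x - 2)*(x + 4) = x^2 + 2*x - 8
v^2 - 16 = (v - 4)*(v + 4)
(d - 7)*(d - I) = d^2 - 7*d - I*d + 7*I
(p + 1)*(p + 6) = p^2 + 7*p + 6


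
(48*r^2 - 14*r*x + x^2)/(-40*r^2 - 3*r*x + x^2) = (-6*r + x)/(5*r + x)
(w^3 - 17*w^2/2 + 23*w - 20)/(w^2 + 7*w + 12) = (w^3 - 17*w^2/2 + 23*w - 20)/(w^2 + 7*w + 12)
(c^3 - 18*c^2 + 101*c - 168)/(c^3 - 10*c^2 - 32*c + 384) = (c^2 - 10*c + 21)/(c^2 - 2*c - 48)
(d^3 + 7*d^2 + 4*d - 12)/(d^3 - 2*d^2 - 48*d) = (d^2 + d - 2)/(d*(d - 8))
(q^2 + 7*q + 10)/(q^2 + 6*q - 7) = (q^2 + 7*q + 10)/(q^2 + 6*q - 7)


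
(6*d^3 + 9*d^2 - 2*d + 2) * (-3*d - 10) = -18*d^4 - 87*d^3 - 84*d^2 + 14*d - 20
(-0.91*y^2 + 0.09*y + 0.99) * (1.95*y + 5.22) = -1.7745*y^3 - 4.5747*y^2 + 2.4003*y + 5.1678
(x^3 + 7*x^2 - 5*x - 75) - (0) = x^3 + 7*x^2 - 5*x - 75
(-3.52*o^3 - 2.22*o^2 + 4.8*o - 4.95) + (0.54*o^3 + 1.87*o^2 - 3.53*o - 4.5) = -2.98*o^3 - 0.35*o^2 + 1.27*o - 9.45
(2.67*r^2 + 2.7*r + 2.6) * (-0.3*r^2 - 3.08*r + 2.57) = -0.801*r^4 - 9.0336*r^3 - 2.2341*r^2 - 1.069*r + 6.682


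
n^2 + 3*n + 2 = (n + 1)*(n + 2)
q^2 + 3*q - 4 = (q - 1)*(q + 4)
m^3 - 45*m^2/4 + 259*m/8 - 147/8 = (m - 7)*(m - 7/2)*(m - 3/4)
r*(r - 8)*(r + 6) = r^3 - 2*r^2 - 48*r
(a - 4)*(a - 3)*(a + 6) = a^3 - a^2 - 30*a + 72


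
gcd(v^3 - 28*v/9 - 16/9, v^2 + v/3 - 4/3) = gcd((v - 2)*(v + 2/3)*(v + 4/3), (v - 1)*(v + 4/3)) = v + 4/3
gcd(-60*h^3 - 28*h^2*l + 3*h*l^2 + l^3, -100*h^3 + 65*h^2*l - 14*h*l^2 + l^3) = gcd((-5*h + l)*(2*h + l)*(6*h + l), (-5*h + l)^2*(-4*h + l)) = 5*h - l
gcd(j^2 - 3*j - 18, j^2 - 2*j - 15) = j + 3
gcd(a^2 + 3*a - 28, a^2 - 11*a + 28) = a - 4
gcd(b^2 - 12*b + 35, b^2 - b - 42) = b - 7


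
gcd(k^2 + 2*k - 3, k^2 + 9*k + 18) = k + 3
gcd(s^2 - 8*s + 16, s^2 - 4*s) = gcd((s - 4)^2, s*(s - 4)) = s - 4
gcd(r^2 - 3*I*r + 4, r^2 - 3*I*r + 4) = r^2 - 3*I*r + 4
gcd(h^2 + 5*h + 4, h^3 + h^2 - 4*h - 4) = h + 1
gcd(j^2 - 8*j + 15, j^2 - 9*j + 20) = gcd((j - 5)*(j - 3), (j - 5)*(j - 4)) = j - 5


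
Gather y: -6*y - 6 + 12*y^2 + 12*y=12*y^2 + 6*y - 6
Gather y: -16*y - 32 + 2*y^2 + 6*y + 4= 2*y^2 - 10*y - 28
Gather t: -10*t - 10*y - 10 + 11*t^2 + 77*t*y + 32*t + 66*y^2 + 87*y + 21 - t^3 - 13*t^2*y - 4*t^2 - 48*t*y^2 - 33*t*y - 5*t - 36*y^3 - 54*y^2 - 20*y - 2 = -t^3 + t^2*(7 - 13*y) + t*(-48*y^2 + 44*y + 17) - 36*y^3 + 12*y^2 + 57*y + 9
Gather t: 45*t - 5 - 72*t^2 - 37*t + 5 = -72*t^2 + 8*t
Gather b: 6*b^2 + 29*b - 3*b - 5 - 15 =6*b^2 + 26*b - 20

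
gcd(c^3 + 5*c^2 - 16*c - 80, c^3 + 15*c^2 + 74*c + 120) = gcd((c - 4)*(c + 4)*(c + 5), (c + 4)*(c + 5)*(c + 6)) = c^2 + 9*c + 20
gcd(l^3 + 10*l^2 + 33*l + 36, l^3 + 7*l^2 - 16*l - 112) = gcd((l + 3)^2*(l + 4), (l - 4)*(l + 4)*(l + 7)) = l + 4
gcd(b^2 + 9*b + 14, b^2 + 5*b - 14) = b + 7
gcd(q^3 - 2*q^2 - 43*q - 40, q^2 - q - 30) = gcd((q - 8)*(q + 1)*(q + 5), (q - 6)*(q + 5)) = q + 5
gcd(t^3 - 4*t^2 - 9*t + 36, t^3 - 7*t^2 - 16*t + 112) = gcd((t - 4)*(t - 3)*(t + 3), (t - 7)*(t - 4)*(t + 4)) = t - 4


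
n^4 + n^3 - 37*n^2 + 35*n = n*(n - 5)*(n - 1)*(n + 7)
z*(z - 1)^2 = z^3 - 2*z^2 + z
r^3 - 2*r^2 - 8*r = r*(r - 4)*(r + 2)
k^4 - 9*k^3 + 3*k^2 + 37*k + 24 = (k - 8)*(k - 3)*(k + 1)^2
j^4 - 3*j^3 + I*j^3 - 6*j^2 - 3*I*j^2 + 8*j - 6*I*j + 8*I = (j - 4)*(j - 1)*(j + 2)*(j + I)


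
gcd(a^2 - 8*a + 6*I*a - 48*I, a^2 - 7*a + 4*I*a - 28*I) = 1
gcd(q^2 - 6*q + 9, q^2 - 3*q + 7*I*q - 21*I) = q - 3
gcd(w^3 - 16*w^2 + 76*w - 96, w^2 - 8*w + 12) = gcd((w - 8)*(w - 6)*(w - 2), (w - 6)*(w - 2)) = w^2 - 8*w + 12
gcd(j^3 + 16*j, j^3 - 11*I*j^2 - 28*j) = j^2 - 4*I*j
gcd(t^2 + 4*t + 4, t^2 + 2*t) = t + 2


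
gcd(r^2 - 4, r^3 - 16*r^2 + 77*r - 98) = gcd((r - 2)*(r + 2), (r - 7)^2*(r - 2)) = r - 2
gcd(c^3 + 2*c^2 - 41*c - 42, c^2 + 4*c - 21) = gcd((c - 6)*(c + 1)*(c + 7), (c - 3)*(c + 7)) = c + 7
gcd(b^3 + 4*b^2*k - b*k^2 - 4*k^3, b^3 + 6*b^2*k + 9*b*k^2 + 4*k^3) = b^2 + 5*b*k + 4*k^2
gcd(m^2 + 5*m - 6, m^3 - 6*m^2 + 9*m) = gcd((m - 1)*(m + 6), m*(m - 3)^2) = 1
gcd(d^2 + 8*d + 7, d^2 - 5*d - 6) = d + 1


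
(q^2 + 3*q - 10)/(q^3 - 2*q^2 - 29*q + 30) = (q - 2)/(q^2 - 7*q + 6)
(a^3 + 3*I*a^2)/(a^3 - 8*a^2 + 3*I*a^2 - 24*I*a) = a/(a - 8)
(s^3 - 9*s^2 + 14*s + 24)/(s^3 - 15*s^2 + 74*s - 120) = (s + 1)/(s - 5)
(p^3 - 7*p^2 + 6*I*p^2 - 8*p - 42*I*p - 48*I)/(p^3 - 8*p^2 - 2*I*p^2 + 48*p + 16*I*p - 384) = (p + 1)/(p - 8*I)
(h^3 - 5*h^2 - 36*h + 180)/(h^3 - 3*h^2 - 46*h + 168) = (h^2 + h - 30)/(h^2 + 3*h - 28)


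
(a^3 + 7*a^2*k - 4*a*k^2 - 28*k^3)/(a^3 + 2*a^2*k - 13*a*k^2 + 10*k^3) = (a^2 + 9*a*k + 14*k^2)/(a^2 + 4*a*k - 5*k^2)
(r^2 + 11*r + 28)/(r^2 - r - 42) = (r^2 + 11*r + 28)/(r^2 - r - 42)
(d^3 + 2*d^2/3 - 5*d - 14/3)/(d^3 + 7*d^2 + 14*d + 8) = (d - 7/3)/(d + 4)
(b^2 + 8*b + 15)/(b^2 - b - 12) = (b + 5)/(b - 4)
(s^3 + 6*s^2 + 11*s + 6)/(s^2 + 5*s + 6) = s + 1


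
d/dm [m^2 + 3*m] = 2*m + 3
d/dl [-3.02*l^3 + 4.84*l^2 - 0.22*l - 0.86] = -9.06*l^2 + 9.68*l - 0.22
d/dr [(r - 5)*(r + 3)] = 2*r - 2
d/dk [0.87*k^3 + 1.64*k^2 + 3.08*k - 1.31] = 2.61*k^2 + 3.28*k + 3.08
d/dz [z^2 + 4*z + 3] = 2*z + 4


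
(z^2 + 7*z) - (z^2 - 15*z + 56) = 22*z - 56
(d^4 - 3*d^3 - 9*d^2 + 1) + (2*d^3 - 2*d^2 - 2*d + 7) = d^4 - d^3 - 11*d^2 - 2*d + 8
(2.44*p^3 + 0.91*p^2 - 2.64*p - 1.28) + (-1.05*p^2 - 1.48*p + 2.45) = 2.44*p^3 - 0.14*p^2 - 4.12*p + 1.17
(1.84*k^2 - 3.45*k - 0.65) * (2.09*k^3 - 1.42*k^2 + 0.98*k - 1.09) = 3.8456*k^5 - 9.8233*k^4 + 5.3437*k^3 - 4.4636*k^2 + 3.1235*k + 0.7085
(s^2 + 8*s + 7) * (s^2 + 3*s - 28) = s^4 + 11*s^3 + 3*s^2 - 203*s - 196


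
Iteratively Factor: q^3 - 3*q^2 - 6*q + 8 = (q - 1)*(q^2 - 2*q - 8) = (q - 1)*(q + 2)*(q - 4)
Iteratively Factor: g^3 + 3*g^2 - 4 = (g + 2)*(g^2 + g - 2) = (g + 2)^2*(g - 1)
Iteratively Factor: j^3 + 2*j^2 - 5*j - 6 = (j + 3)*(j^2 - j - 2) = (j - 2)*(j + 3)*(j + 1)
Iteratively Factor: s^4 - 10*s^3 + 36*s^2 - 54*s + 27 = (s - 3)*(s^3 - 7*s^2 + 15*s - 9) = (s - 3)^2*(s^2 - 4*s + 3) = (s - 3)^3*(s - 1)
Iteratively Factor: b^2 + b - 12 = (b - 3)*(b + 4)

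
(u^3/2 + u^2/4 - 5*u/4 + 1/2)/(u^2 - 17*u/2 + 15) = (2*u^3 + u^2 - 5*u + 2)/(2*(2*u^2 - 17*u + 30))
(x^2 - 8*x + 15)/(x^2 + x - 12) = (x - 5)/(x + 4)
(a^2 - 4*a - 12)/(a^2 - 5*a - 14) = (a - 6)/(a - 7)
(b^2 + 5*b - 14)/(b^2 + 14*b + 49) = (b - 2)/(b + 7)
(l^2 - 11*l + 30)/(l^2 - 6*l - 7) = (-l^2 + 11*l - 30)/(-l^2 + 6*l + 7)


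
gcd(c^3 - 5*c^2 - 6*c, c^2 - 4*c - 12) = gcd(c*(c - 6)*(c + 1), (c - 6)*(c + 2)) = c - 6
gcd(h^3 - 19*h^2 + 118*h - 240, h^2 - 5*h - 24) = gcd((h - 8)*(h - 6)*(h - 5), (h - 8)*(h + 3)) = h - 8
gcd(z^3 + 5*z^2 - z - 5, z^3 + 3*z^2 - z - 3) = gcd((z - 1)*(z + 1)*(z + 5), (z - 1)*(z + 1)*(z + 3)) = z^2 - 1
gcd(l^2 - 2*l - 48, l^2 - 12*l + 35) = 1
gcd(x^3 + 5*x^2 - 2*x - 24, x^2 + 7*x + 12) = x^2 + 7*x + 12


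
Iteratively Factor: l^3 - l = (l + 1)*(l^2 - l) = l*(l + 1)*(l - 1)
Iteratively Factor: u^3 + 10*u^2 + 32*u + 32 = (u + 4)*(u^2 + 6*u + 8) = (u + 2)*(u + 4)*(u + 4)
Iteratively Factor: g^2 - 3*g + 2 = (g - 1)*(g - 2)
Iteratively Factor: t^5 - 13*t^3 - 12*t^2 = (t)*(t^4 - 13*t^2 - 12*t) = t*(t + 1)*(t^3 - t^2 - 12*t) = t*(t + 1)*(t + 3)*(t^2 - 4*t) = t*(t - 4)*(t + 1)*(t + 3)*(t)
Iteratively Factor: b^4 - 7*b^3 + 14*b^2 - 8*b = (b)*(b^3 - 7*b^2 + 14*b - 8) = b*(b - 4)*(b^2 - 3*b + 2) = b*(b - 4)*(b - 2)*(b - 1)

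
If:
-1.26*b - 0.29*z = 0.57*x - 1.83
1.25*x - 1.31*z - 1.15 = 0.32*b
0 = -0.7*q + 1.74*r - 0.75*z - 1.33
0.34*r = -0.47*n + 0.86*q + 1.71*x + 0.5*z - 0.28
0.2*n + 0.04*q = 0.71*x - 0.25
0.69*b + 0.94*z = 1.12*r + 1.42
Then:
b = -3.29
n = 24.54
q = -3.31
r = 2.31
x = 7.08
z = 6.68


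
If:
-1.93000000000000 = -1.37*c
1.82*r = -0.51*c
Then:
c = 1.41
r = -0.39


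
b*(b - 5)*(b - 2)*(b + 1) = b^4 - 6*b^3 + 3*b^2 + 10*b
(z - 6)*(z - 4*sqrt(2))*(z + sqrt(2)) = z^3 - 6*z^2 - 3*sqrt(2)*z^2 - 8*z + 18*sqrt(2)*z + 48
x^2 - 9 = (x - 3)*(x + 3)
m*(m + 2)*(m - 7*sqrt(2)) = m^3 - 7*sqrt(2)*m^2 + 2*m^2 - 14*sqrt(2)*m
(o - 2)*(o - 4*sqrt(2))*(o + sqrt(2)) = o^3 - 3*sqrt(2)*o^2 - 2*o^2 - 8*o + 6*sqrt(2)*o + 16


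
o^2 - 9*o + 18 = (o - 6)*(o - 3)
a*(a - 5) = a^2 - 5*a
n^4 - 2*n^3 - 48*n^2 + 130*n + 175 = (n - 5)^2*(n + 1)*(n + 7)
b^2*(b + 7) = b^3 + 7*b^2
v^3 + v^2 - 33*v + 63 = (v - 3)^2*(v + 7)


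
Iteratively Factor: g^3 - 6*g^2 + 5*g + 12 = (g + 1)*(g^2 - 7*g + 12) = (g - 4)*(g + 1)*(g - 3)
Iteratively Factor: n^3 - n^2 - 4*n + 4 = (n + 2)*(n^2 - 3*n + 2) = (n - 1)*(n + 2)*(n - 2)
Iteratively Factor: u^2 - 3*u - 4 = (u + 1)*(u - 4)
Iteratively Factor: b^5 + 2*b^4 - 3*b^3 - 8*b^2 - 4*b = (b)*(b^4 + 2*b^3 - 3*b^2 - 8*b - 4) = b*(b + 2)*(b^3 - 3*b - 2) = b*(b + 1)*(b + 2)*(b^2 - b - 2) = b*(b + 1)^2*(b + 2)*(b - 2)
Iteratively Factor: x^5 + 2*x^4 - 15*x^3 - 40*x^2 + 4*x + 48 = (x + 2)*(x^4 - 15*x^2 - 10*x + 24) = (x - 4)*(x + 2)*(x^3 + 4*x^2 + x - 6) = (x - 4)*(x + 2)*(x + 3)*(x^2 + x - 2) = (x - 4)*(x - 1)*(x + 2)*(x + 3)*(x + 2)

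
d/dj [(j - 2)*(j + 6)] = 2*j + 4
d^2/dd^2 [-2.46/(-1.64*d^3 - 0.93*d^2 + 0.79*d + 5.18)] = (-(24.2064*d + 4.5756)*(1.64*d^3 + 0.93*d^2 - 0.79*d - 5.18) + 2.46*(4.92*d^2 + 1.86*d - 0.79)*(9.84*d^2 + 3.72*d - 1.58))/(1.64*d^3 + 0.93*d^2 - 0.79*d - 5.18)^3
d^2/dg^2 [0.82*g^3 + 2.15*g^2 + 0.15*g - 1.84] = 4.92*g + 4.3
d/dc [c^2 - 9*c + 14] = 2*c - 9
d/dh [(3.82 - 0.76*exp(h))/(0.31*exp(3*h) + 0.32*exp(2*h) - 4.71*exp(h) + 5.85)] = (0.4712*exp(3*h) - 3.3094*exp(2*h) - 2.4448*exp(h) + 13.5462)*exp(h)/(0.0961*exp(6*h) + 0.1984*exp(5*h) - 2.8178*exp(4*h) + 0.6126*exp(3*h) + 25.9281*exp(2*h) - 55.107*exp(h) + 34.2225)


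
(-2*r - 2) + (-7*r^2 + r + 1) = -7*r^2 - r - 1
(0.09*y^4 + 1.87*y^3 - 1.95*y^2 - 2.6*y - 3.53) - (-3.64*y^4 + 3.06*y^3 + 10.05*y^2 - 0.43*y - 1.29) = 3.73*y^4 - 1.19*y^3 - 12.0*y^2 - 2.17*y - 2.24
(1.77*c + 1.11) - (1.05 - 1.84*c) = 3.61*c + 0.0600000000000001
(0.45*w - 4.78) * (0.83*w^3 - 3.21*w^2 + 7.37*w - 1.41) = 0.3735*w^4 - 5.4119*w^3 + 18.6603*w^2 - 35.8631*w + 6.7398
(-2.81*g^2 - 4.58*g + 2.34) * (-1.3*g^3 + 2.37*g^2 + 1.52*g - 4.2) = 3.653*g^5 - 0.7057*g^4 - 18.1678*g^3 + 10.3862*g^2 + 22.7928*g - 9.828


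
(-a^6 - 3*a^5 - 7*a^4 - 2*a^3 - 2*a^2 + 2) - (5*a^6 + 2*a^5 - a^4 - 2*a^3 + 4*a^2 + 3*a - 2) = -6*a^6 - 5*a^5 - 6*a^4 - 6*a^2 - 3*a + 4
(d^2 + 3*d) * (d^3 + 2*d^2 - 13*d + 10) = d^5 + 5*d^4 - 7*d^3 - 29*d^2 + 30*d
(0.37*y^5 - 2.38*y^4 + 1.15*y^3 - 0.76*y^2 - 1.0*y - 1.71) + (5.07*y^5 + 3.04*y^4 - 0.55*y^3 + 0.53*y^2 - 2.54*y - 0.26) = 5.44*y^5 + 0.66*y^4 + 0.6*y^3 - 0.23*y^2 - 3.54*y - 1.97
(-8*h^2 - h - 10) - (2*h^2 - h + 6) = -10*h^2 - 16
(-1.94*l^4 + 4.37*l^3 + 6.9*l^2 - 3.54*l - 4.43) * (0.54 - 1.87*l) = 3.6278*l^5 - 9.2195*l^4 - 10.5432*l^3 + 10.3458*l^2 + 6.3725*l - 2.3922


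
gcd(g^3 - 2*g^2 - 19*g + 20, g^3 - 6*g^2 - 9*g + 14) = g - 1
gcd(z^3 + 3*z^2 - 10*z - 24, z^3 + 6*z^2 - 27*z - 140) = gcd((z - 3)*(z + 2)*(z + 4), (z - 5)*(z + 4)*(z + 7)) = z + 4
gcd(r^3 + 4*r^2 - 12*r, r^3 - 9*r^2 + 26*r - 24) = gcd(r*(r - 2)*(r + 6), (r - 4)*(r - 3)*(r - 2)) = r - 2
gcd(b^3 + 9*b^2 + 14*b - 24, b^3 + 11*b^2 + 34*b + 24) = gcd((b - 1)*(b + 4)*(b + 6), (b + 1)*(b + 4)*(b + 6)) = b^2 + 10*b + 24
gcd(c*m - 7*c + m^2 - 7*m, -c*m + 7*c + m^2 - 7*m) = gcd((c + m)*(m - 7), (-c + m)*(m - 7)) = m - 7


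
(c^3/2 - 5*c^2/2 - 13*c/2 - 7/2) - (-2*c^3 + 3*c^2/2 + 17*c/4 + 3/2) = 5*c^3/2 - 4*c^2 - 43*c/4 - 5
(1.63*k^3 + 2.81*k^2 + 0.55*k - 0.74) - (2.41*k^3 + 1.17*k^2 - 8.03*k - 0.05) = -0.78*k^3 + 1.64*k^2 + 8.58*k - 0.69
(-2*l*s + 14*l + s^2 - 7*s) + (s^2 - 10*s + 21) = -2*l*s + 14*l + 2*s^2 - 17*s + 21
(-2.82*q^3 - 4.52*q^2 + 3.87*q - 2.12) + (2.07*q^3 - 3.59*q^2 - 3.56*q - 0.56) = -0.75*q^3 - 8.11*q^2 + 0.31*q - 2.68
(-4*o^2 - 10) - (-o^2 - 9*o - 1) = -3*o^2 + 9*o - 9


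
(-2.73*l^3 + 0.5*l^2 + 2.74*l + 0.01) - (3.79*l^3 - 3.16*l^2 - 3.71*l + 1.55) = -6.52*l^3 + 3.66*l^2 + 6.45*l - 1.54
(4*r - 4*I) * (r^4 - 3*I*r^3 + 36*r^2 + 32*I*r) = 4*r^5 - 16*I*r^4 + 132*r^3 - 16*I*r^2 + 128*r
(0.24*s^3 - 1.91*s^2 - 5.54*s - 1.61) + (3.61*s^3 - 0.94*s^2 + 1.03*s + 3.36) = 3.85*s^3 - 2.85*s^2 - 4.51*s + 1.75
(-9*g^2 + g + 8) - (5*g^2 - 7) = -14*g^2 + g + 15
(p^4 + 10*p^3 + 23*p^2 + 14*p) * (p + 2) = p^5 + 12*p^4 + 43*p^3 + 60*p^2 + 28*p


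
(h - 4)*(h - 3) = h^2 - 7*h + 12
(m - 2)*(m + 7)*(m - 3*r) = m^3 - 3*m^2*r + 5*m^2 - 15*m*r - 14*m + 42*r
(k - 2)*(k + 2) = k^2 - 4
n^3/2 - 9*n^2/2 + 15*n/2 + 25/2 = (n/2 + 1/2)*(n - 5)^2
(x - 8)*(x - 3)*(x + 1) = x^3 - 10*x^2 + 13*x + 24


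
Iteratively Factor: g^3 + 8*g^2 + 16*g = (g)*(g^2 + 8*g + 16) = g*(g + 4)*(g + 4)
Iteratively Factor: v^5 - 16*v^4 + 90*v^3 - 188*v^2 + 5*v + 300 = (v - 5)*(v^4 - 11*v^3 + 35*v^2 - 13*v - 60) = (v - 5)^2*(v^3 - 6*v^2 + 5*v + 12) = (v - 5)^2*(v - 3)*(v^2 - 3*v - 4) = (v - 5)^2*(v - 3)*(v + 1)*(v - 4)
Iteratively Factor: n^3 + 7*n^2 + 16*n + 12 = (n + 2)*(n^2 + 5*n + 6) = (n + 2)^2*(n + 3)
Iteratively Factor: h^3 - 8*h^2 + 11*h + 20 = (h - 5)*(h^2 - 3*h - 4) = (h - 5)*(h + 1)*(h - 4)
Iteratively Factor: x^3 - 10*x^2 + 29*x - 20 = (x - 5)*(x^2 - 5*x + 4) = (x - 5)*(x - 1)*(x - 4)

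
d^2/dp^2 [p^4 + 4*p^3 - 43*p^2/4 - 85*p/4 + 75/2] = 12*p^2 + 24*p - 43/2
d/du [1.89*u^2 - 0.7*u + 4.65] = 3.78*u - 0.7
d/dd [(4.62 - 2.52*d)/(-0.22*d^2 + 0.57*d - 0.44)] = (-0.5544*d^2 + 2.0328*d - 1.5246)/(0.0484*d^4 - 0.2508*d^3 + 0.5185*d^2 - 0.5016*d + 0.1936)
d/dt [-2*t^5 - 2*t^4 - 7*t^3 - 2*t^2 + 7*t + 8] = -10*t^4 - 8*t^3 - 21*t^2 - 4*t + 7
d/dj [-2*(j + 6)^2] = -4*j - 24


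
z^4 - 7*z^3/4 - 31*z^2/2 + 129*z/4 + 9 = (z - 3)^2*(z + 1/4)*(z + 4)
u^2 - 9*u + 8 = (u - 8)*(u - 1)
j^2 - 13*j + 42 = (j - 7)*(j - 6)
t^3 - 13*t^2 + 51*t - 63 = (t - 7)*(t - 3)^2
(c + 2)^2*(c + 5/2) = c^3 + 13*c^2/2 + 14*c + 10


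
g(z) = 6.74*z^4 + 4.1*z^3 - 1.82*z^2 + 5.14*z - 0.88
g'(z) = 26.96*z^3 + 12.3*z^2 - 3.64*z + 5.14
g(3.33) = 976.23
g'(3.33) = 1124.94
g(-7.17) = 16170.41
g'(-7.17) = -9273.94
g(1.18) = 22.45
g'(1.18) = 62.27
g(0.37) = 1.11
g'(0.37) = 6.84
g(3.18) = 818.14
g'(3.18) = 984.91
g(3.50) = 1182.02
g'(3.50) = 1298.98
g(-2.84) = 314.39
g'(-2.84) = -502.87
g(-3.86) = 1212.63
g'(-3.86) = -1348.08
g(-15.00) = 326887.52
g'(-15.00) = -88162.76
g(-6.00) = 7752.20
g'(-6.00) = -5353.58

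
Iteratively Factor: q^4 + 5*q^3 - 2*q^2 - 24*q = (q + 3)*(q^3 + 2*q^2 - 8*q) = (q - 2)*(q + 3)*(q^2 + 4*q) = (q - 2)*(q + 3)*(q + 4)*(q)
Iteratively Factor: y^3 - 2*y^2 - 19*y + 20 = (y - 1)*(y^2 - y - 20) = (y - 1)*(y + 4)*(y - 5)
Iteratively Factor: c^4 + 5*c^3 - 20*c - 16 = (c + 2)*(c^3 + 3*c^2 - 6*c - 8) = (c + 1)*(c + 2)*(c^2 + 2*c - 8) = (c - 2)*(c + 1)*(c + 2)*(c + 4)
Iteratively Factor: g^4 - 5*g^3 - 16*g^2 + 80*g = (g)*(g^3 - 5*g^2 - 16*g + 80) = g*(g + 4)*(g^2 - 9*g + 20) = g*(g - 5)*(g + 4)*(g - 4)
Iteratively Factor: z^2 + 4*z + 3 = (z + 3)*(z + 1)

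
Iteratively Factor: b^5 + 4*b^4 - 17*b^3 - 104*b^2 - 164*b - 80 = (b - 5)*(b^4 + 9*b^3 + 28*b^2 + 36*b + 16) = (b - 5)*(b + 2)*(b^3 + 7*b^2 + 14*b + 8) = (b - 5)*(b + 2)*(b + 4)*(b^2 + 3*b + 2) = (b - 5)*(b + 1)*(b + 2)*(b + 4)*(b + 2)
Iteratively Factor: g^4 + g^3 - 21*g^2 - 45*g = (g + 3)*(g^3 - 2*g^2 - 15*g) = (g - 5)*(g + 3)*(g^2 + 3*g) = g*(g - 5)*(g + 3)*(g + 3)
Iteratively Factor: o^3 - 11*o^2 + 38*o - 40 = (o - 4)*(o^2 - 7*o + 10) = (o - 5)*(o - 4)*(o - 2)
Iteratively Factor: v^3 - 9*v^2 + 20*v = (v - 5)*(v^2 - 4*v) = v*(v - 5)*(v - 4)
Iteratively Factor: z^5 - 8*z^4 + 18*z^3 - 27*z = (z - 3)*(z^4 - 5*z^3 + 3*z^2 + 9*z) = (z - 3)^2*(z^3 - 2*z^2 - 3*z) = (z - 3)^3*(z^2 + z) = z*(z - 3)^3*(z + 1)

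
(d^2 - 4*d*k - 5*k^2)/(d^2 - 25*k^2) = (d + k)/(d + 5*k)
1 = 1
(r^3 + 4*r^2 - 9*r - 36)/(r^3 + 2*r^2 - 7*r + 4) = (r^2 - 9)/(r^2 - 2*r + 1)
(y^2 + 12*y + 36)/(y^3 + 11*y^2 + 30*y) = (y + 6)/(y*(y + 5))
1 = 1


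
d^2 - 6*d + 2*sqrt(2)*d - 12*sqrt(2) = (d - 6)*(d + 2*sqrt(2))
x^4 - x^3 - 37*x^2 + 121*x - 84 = (x - 4)*(x - 3)*(x - 1)*(x + 7)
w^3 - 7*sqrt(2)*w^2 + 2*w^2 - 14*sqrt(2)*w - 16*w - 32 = (w + 2)*(w - 8*sqrt(2))*(w + sqrt(2))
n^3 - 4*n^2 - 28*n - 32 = (n - 8)*(n + 2)^2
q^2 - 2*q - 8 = (q - 4)*(q + 2)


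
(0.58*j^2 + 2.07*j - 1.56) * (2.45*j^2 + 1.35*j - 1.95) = 1.421*j^4 + 5.8545*j^3 - 2.1585*j^2 - 6.1425*j + 3.042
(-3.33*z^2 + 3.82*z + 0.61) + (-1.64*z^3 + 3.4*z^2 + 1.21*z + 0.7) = -1.64*z^3 + 0.0699999999999998*z^2 + 5.03*z + 1.31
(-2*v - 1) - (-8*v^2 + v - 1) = 8*v^2 - 3*v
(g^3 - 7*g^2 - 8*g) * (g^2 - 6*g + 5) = g^5 - 13*g^4 + 39*g^3 + 13*g^2 - 40*g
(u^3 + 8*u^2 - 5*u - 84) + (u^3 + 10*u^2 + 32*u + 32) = 2*u^3 + 18*u^2 + 27*u - 52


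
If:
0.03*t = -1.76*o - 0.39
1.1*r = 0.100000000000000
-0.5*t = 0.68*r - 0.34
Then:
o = -0.23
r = 0.09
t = 0.56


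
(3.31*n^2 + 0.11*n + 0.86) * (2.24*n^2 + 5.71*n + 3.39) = 7.4144*n^4 + 19.1465*n^3 + 13.7754*n^2 + 5.2835*n + 2.9154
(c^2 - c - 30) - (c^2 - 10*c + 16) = 9*c - 46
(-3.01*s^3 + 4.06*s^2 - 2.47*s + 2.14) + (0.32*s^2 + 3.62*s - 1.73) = -3.01*s^3 + 4.38*s^2 + 1.15*s + 0.41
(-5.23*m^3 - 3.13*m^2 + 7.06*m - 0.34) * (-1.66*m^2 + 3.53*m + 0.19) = 8.6818*m^5 - 13.2661*m^4 - 23.7622*m^3 + 24.8915*m^2 + 0.1412*m - 0.0646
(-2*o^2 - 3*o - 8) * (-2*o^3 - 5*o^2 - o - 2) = 4*o^5 + 16*o^4 + 33*o^3 + 47*o^2 + 14*o + 16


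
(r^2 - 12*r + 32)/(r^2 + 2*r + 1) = (r^2 - 12*r + 32)/(r^2 + 2*r + 1)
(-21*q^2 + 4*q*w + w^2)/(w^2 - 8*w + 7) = (-21*q^2 + 4*q*w + w^2)/(w^2 - 8*w + 7)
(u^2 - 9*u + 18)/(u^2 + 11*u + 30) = (u^2 - 9*u + 18)/(u^2 + 11*u + 30)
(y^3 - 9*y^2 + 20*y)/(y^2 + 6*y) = (y^2 - 9*y + 20)/(y + 6)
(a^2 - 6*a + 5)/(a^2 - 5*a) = (a - 1)/a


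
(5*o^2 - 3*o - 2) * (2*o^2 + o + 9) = 10*o^4 - o^3 + 38*o^2 - 29*o - 18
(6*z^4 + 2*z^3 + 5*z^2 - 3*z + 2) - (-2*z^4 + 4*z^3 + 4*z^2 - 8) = 8*z^4 - 2*z^3 + z^2 - 3*z + 10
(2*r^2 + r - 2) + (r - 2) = 2*r^2 + 2*r - 4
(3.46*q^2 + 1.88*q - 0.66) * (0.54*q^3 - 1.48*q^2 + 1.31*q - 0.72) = 1.8684*q^5 - 4.1056*q^4 + 1.3938*q^3 + 0.9484*q^2 - 2.2182*q + 0.4752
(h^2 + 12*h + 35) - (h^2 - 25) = 12*h + 60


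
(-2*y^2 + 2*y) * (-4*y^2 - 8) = 8*y^4 - 8*y^3 + 16*y^2 - 16*y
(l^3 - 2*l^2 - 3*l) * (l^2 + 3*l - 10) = l^5 + l^4 - 19*l^3 + 11*l^2 + 30*l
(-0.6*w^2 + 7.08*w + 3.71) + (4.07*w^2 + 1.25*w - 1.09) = 3.47*w^2 + 8.33*w + 2.62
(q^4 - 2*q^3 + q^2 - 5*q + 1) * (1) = q^4 - 2*q^3 + q^2 - 5*q + 1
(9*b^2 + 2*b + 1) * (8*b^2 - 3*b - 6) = 72*b^4 - 11*b^3 - 52*b^2 - 15*b - 6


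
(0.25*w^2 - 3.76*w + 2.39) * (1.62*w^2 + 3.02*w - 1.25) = 0.405*w^4 - 5.3362*w^3 - 7.7959*w^2 + 11.9178*w - 2.9875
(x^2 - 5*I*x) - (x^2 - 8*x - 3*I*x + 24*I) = 8*x - 2*I*x - 24*I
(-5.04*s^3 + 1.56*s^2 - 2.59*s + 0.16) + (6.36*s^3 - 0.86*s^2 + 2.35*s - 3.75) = 1.32*s^3 + 0.7*s^2 - 0.24*s - 3.59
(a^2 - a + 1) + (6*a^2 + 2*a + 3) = 7*a^2 + a + 4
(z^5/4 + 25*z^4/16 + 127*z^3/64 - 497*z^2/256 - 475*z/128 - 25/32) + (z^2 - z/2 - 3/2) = z^5/4 + 25*z^4/16 + 127*z^3/64 - 241*z^2/256 - 539*z/128 - 73/32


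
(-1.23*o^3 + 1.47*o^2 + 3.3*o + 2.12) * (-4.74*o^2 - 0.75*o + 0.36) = 5.8302*o^5 - 6.0453*o^4 - 17.1873*o^3 - 11.9946*o^2 - 0.402*o + 0.7632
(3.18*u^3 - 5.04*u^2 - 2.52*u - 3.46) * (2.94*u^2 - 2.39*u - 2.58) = 9.3492*u^5 - 22.4178*u^4 - 3.5676*u^3 + 8.8536*u^2 + 14.771*u + 8.9268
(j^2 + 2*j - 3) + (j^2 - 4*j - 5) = 2*j^2 - 2*j - 8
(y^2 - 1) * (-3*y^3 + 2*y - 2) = -3*y^5 + 5*y^3 - 2*y^2 - 2*y + 2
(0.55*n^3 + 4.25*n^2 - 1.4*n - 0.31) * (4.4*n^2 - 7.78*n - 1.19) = 2.42*n^5 + 14.421*n^4 - 39.8795*n^3 + 4.4705*n^2 + 4.0778*n + 0.3689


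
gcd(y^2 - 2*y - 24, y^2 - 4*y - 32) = y + 4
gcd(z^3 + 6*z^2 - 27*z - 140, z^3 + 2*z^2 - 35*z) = z^2 + 2*z - 35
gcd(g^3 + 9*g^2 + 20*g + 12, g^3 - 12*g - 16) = g + 2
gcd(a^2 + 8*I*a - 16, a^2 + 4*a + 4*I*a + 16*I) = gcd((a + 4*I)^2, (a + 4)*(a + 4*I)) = a + 4*I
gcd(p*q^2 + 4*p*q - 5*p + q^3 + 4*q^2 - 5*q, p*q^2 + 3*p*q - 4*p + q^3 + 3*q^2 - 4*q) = p*q - p + q^2 - q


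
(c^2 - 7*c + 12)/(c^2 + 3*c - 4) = (c^2 - 7*c + 12)/(c^2 + 3*c - 4)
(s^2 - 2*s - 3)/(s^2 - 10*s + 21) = (s + 1)/(s - 7)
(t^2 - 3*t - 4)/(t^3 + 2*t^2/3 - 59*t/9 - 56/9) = 9*(t - 4)/(9*t^2 - 3*t - 56)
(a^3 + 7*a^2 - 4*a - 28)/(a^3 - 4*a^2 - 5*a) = (-a^3 - 7*a^2 + 4*a + 28)/(a*(-a^2 + 4*a + 5))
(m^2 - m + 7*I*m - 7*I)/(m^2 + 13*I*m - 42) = (m - 1)/(m + 6*I)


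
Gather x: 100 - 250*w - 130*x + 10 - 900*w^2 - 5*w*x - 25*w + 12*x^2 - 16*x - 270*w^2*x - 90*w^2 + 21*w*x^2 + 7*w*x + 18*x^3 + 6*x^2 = -990*w^2 - 275*w + 18*x^3 + x^2*(21*w + 18) + x*(-270*w^2 + 2*w - 146) + 110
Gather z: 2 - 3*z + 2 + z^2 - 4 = z^2 - 3*z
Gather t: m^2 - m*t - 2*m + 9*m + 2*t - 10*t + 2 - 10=m^2 + 7*m + t*(-m - 8) - 8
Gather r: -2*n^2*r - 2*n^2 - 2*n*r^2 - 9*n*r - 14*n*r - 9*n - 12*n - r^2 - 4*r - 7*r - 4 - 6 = -2*n^2 - 21*n + r^2*(-2*n - 1) + r*(-2*n^2 - 23*n - 11) - 10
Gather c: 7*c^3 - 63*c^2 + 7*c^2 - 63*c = 7*c^3 - 56*c^2 - 63*c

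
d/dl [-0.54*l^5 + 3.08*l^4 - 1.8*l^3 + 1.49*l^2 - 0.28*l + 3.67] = -2.7*l^4 + 12.32*l^3 - 5.4*l^2 + 2.98*l - 0.28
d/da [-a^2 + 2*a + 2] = 2 - 2*a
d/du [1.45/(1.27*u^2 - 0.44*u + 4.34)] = (0.638 - 3.683*u)/(1.27*u^2 - 0.44*u + 4.34)^2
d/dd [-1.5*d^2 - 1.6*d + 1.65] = -3.0*d - 1.6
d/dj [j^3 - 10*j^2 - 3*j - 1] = 3*j^2 - 20*j - 3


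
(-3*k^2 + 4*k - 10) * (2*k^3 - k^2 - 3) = -6*k^5 + 11*k^4 - 24*k^3 + 19*k^2 - 12*k + 30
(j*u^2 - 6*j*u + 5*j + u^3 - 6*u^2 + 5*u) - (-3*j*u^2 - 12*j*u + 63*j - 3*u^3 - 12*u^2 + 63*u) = 4*j*u^2 + 6*j*u - 58*j + 4*u^3 + 6*u^2 - 58*u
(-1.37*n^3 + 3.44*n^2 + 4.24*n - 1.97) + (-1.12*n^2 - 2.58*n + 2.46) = -1.37*n^3 + 2.32*n^2 + 1.66*n + 0.49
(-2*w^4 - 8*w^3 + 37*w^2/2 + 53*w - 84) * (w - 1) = -2*w^5 - 6*w^4 + 53*w^3/2 + 69*w^2/2 - 137*w + 84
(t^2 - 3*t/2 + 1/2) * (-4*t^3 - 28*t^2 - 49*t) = -4*t^5 - 22*t^4 - 9*t^3 + 119*t^2/2 - 49*t/2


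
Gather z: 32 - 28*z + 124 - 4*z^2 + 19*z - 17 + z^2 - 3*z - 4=-3*z^2 - 12*z + 135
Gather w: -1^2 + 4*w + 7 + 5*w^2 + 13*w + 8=5*w^2 + 17*w + 14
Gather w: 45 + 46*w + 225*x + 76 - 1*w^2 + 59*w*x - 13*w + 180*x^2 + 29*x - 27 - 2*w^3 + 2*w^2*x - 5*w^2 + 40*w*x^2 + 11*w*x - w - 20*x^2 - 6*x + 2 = -2*w^3 + w^2*(2*x - 6) + w*(40*x^2 + 70*x + 32) + 160*x^2 + 248*x + 96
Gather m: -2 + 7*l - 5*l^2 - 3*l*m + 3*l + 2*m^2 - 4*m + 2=-5*l^2 + 10*l + 2*m^2 + m*(-3*l - 4)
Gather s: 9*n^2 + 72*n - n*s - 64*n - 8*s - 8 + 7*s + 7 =9*n^2 + 8*n + s*(-n - 1) - 1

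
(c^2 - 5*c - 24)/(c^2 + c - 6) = (c - 8)/(c - 2)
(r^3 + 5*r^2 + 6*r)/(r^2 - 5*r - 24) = r*(r + 2)/(r - 8)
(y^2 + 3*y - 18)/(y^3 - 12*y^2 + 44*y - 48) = (y^2 + 3*y - 18)/(y^3 - 12*y^2 + 44*y - 48)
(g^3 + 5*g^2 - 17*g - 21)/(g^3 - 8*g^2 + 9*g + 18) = (g + 7)/(g - 6)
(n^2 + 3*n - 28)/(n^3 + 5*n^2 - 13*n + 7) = (n - 4)/(n^2 - 2*n + 1)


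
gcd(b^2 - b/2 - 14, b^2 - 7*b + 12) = b - 4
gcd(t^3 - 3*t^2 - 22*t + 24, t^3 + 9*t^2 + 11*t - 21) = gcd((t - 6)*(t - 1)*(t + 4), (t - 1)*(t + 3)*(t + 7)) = t - 1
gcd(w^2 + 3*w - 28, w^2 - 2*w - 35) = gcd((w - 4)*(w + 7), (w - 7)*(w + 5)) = 1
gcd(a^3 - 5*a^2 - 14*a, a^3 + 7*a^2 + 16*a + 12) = a + 2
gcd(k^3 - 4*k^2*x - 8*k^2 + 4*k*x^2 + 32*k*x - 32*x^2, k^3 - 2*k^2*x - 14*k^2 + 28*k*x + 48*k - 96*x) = -k^2 + 2*k*x + 8*k - 16*x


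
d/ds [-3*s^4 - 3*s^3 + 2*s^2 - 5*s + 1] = -12*s^3 - 9*s^2 + 4*s - 5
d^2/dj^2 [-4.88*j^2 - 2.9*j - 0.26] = -9.76000000000000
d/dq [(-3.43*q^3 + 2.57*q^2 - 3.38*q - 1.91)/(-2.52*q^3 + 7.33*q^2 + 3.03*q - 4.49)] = (-18.6655*q^4 - 37.821*q^3 + 64.325*q^2 + 4.922*q + 20.9635)/(6.3504*q^6 - 36.9432*q^5 + 38.4577*q^4 + 67.0494*q^3 - 56.6425*q^2 - 27.2094*q + 20.1601)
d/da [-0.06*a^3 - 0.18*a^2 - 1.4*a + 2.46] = -0.18*a^2 - 0.36*a - 1.4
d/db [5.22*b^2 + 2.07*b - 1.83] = 10.44*b + 2.07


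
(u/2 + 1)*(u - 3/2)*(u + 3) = u^3/2 + 7*u^2/4 - 3*u/4 - 9/2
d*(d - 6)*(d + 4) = d^3 - 2*d^2 - 24*d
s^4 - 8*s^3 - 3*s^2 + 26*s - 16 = (s - 8)*(s - 1)^2*(s + 2)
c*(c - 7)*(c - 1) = c^3 - 8*c^2 + 7*c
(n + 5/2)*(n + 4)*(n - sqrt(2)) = n^3 - sqrt(2)*n^2 + 13*n^2/2 - 13*sqrt(2)*n/2 + 10*n - 10*sqrt(2)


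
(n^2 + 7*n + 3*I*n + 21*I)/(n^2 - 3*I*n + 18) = (n + 7)/(n - 6*I)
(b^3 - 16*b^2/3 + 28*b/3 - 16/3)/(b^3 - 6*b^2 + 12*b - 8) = (b - 4/3)/(b - 2)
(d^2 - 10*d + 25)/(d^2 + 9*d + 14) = (d^2 - 10*d + 25)/(d^2 + 9*d + 14)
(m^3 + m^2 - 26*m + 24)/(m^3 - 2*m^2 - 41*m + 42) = (m - 4)/(m - 7)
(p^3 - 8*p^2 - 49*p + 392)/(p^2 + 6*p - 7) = (p^2 - 15*p + 56)/(p - 1)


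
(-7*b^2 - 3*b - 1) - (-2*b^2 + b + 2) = -5*b^2 - 4*b - 3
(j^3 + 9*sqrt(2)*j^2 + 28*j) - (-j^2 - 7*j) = j^3 + j^2 + 9*sqrt(2)*j^2 + 35*j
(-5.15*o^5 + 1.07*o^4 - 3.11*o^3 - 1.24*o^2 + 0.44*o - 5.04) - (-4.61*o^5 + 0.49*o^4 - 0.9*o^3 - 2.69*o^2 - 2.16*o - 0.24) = -0.54*o^5 + 0.58*o^4 - 2.21*o^3 + 1.45*o^2 + 2.6*o - 4.8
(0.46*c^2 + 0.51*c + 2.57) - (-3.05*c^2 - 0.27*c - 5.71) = 3.51*c^2 + 0.78*c + 8.28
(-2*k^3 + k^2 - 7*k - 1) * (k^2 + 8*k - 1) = -2*k^5 - 15*k^4 + 3*k^3 - 58*k^2 - k + 1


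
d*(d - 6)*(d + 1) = d^3 - 5*d^2 - 6*d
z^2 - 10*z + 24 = (z - 6)*(z - 4)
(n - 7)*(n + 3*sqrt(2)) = n^2 - 7*n + 3*sqrt(2)*n - 21*sqrt(2)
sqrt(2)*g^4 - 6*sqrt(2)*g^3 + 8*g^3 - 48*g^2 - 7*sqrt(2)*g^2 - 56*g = g*(g - 7)*(g + 4*sqrt(2))*(sqrt(2)*g + sqrt(2))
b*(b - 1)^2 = b^3 - 2*b^2 + b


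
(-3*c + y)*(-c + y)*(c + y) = 3*c^3 - c^2*y - 3*c*y^2 + y^3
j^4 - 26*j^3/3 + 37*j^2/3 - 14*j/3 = j*(j - 7)*(j - 1)*(j - 2/3)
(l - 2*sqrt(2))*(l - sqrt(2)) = l^2 - 3*sqrt(2)*l + 4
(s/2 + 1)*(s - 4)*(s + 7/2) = s^3/2 + 3*s^2/4 - 15*s/2 - 14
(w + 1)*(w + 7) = w^2 + 8*w + 7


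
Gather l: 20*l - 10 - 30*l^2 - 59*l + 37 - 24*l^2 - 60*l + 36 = -54*l^2 - 99*l + 63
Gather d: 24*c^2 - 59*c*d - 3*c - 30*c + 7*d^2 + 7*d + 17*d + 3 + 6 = 24*c^2 - 33*c + 7*d^2 + d*(24 - 59*c) + 9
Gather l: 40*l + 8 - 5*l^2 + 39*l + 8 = -5*l^2 + 79*l + 16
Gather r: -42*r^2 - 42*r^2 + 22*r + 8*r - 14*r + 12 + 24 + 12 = -84*r^2 + 16*r + 48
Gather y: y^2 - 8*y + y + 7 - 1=y^2 - 7*y + 6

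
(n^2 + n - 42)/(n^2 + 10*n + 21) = (n - 6)/(n + 3)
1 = 1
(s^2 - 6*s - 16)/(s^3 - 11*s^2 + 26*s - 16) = (s + 2)/(s^2 - 3*s + 2)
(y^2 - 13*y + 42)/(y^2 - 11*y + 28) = (y - 6)/(y - 4)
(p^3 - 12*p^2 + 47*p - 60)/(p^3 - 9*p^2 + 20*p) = (p - 3)/p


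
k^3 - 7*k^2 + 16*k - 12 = (k - 3)*(k - 2)^2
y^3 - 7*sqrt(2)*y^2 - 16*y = y*(y - 8*sqrt(2))*(y + sqrt(2))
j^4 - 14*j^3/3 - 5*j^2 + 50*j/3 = j*(j - 5)*(j - 5/3)*(j + 2)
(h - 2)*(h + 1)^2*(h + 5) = h^4 + 5*h^3 - 3*h^2 - 17*h - 10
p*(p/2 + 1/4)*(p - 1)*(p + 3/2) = p^4/2 + p^3/2 - 5*p^2/8 - 3*p/8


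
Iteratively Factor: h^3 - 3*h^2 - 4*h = (h)*(h^2 - 3*h - 4) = h*(h - 4)*(h + 1)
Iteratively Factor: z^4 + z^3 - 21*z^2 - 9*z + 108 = (z - 3)*(z^3 + 4*z^2 - 9*z - 36) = (z - 3)^2*(z^2 + 7*z + 12) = (z - 3)^2*(z + 4)*(z + 3)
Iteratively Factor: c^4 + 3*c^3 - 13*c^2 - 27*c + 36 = (c + 4)*(c^3 - c^2 - 9*c + 9) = (c + 3)*(c + 4)*(c^2 - 4*c + 3) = (c - 3)*(c + 3)*(c + 4)*(c - 1)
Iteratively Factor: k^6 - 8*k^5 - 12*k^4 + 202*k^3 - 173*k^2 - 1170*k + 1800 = (k - 5)*(k^5 - 3*k^4 - 27*k^3 + 67*k^2 + 162*k - 360) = (k - 5)*(k - 3)*(k^4 - 27*k^2 - 14*k + 120) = (k - 5)*(k - 3)*(k + 3)*(k^3 - 3*k^2 - 18*k + 40) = (k - 5)*(k - 3)*(k - 2)*(k + 3)*(k^2 - k - 20) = (k - 5)^2*(k - 3)*(k - 2)*(k + 3)*(k + 4)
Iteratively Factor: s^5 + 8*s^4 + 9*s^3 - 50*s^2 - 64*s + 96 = (s + 4)*(s^4 + 4*s^3 - 7*s^2 - 22*s + 24) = (s + 3)*(s + 4)*(s^3 + s^2 - 10*s + 8) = (s - 1)*(s + 3)*(s + 4)*(s^2 + 2*s - 8) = (s - 2)*(s - 1)*(s + 3)*(s + 4)*(s + 4)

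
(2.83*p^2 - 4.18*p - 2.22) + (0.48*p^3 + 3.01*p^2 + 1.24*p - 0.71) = 0.48*p^3 + 5.84*p^2 - 2.94*p - 2.93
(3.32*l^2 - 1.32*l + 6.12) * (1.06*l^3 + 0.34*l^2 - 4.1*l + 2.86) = 3.5192*l^5 - 0.2704*l^4 - 7.5736*l^3 + 16.988*l^2 - 28.8672*l + 17.5032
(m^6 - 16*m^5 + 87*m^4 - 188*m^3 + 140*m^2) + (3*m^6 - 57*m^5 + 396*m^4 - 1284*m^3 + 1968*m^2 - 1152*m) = 4*m^6 - 73*m^5 + 483*m^4 - 1472*m^3 + 2108*m^2 - 1152*m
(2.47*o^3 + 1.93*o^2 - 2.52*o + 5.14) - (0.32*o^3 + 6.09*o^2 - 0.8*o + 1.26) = 2.15*o^3 - 4.16*o^2 - 1.72*o + 3.88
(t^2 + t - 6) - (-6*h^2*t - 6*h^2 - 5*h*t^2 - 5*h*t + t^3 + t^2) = 6*h^2*t + 6*h^2 + 5*h*t^2 + 5*h*t - t^3 + t - 6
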